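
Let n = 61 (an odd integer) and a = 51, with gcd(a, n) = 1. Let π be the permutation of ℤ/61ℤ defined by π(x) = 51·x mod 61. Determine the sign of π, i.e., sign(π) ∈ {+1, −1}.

-1

Orbit of 23 under x↦51x: [23, 14, 43, 58, 30, 5, 11]… (length divides ord_61(51)).
Cycle lengths of π_51 on ℤ/61ℤ: [60, 1]; 2 cycles in total.
sign(π) = (−1)^{n − #cycles} = (−1)^{61−2} = (−1)^59 = -1.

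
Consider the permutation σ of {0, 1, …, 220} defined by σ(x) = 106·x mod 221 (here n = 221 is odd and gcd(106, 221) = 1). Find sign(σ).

Start at x=35: 35 → 174 → 101 → 98 → 1 → 106 → 186 → … (one orbit).
π_106 has 22 disjoint cycles with lengths [12, 12, 12, 12, 12, 12, 12, 12, 12, 12, 12, 12, 12, 12, 12, 12, 12, 4, 4, 4, 4, 1] on {0,…,220}.
221 − 22 = 199 transpositions; sign(π) = (−1)^199 = -1.

-1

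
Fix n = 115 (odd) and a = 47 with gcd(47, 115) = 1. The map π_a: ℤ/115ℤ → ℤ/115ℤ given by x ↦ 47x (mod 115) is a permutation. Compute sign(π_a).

Start at x=1: 1 → 47 → 24 → 93 → 1 (one orbit).
Decompose π into cycles: lengths [4, 4, 4, 4, 4, 4, 4, 4, 4, 4, 4, 4, 4, 4, 4, 4, 4, 4, 4, 4, 4, 4, 4, 1, 1, 1, 1, 1, 1, 1, 1, 1, 1, 1, 1, 1, 1, 1, 1, 1, 1, 1, 1, 1, 1, 1] (46 cycles, including the fixed point 0).
Σ(ℓ_i−1) = 115−46 = 69; sign = (−1)^69 = -1.
Via Zolotarev, sign(π_{47}) = (47|115) = -1.

-1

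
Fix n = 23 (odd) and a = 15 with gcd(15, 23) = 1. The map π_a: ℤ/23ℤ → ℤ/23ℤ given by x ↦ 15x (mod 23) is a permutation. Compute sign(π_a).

Start at x=3: 3 → 22 → 8 → 5 → 6 → 21 → 16 → … (one orbit).
The orbit structure of x ↦ 15x mod 23: 2 orbits of sizes [22, 1].
sign(π) = (−1)^{n − #cycles} = (−1)^{23−2} = (−1)^21 = -1.
Via Zolotarev, sign(π_{15}) = (15|23) = -1.

-1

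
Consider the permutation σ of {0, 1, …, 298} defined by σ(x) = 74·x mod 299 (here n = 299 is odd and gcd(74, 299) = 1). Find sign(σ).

-1

Orbit of 248 under x↦74x: [248, 113, 289, 157, 256, 107, 144]… (length divides ord_299(74)).
Cycle lengths of π_74 on ℤ/299ℤ: [66, 66, 66, 66, 22, 3, 3, 3, 3, 1]; 10 cycles in total.
n − c = 299 − 10 = 289; sign = (−1)^289 = -1.
Via Zolotarev, sign(π_{74}) = (74|299) = -1.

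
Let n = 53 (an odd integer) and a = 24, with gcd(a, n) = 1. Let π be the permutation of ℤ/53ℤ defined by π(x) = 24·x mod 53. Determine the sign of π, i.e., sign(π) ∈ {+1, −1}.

Start at x=1: 1 → 24 → 46 → 44 → 49 → 10 → 28 → … (one orbit).
The orbit structure of x ↦ 24x mod 53: 5 orbits of sizes [13, 13, 13, 13, 1].
Σ(ℓ_i−1) = 53−5 = 48; sign = (−1)^48 = +1.
(24|53)_J = +1 (Zolotarev's lemma cross-check).

+1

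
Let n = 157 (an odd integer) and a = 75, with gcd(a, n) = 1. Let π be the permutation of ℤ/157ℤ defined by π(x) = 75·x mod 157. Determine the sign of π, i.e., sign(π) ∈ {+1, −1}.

Start at x=101: 101 → 39 → 99 → 46 → 153 → 14 → 108 → … (one orbit).
π_75 has 13 disjoint cycles with lengths [13, 13, 13, 13, 13, 13, 13, 13, 13, 13, 13, 13, 1] on {0,…,156}.
With 13 cycles on 157 points, sign = (−1)^{157−13} = +1.
Via Zolotarev, sign(π_{75}) = (75|157) = +1.

+1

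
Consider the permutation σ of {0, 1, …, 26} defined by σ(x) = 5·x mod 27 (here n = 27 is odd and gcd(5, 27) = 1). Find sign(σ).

Trace 14: π^k(14) = [14, 16, 26, 22, 2, 10, 23] for k=0..6.
The orbit structure of x ↦ 5x mod 27: 4 orbits of sizes [18, 6, 2, 1].
27 − 4 = 23 transpositions; sign(π) = (−1)^23 = -1.

-1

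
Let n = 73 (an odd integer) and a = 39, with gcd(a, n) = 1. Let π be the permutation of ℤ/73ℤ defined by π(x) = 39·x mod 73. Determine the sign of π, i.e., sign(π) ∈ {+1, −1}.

Trace 66: π^k(66) = [66, 19, 11, 64, 14, 35, 51] for k=0..6.
The orbit structure of x ↦ 39x mod 73: 2 orbits of sizes [72, 1].
n − c = 73 − 2 = 71; sign = (−1)^71 = -1.

-1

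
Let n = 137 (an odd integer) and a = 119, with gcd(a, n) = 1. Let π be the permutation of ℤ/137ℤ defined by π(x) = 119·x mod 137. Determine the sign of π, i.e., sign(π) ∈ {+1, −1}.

Start at x=16: 16 → 123 → 115 → 122 → 133 → 72 → 74 → … (one orbit).
Cycle lengths of π_119 on ℤ/137ℤ: [17, 17, 17, 17, 17, 17, 17, 17, 1]; 9 cycles in total.
137 − 9 = 128 transpositions; sign(π) = (−1)^128 = +1.
(119|137)_J = +1 (Zolotarev's lemma cross-check).

+1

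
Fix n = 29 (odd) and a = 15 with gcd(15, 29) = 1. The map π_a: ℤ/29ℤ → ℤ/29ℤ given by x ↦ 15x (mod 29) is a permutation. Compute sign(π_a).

Start at x=15: 15 → 22 → 11 → 20 → 10 → 5 → 17 → … (one orbit).
2 cycles of lengths [28, 1].
sign(π) = (−1)^{n − #cycles} = (−1)^{29−2} = (−1)^27 = -1.
Zolotarev: (15|29) = -1, matching the cycle-count sign.

-1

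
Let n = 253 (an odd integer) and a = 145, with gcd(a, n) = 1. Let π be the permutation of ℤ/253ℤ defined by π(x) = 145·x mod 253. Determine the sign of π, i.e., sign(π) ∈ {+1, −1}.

+1

Start at x=31: 31 → 194 → 47 → 237 → 210 → 90 → 147 → … (one orbit).
π_145 has 5 disjoint cycles with lengths [110, 110, 22, 10, 1] on {0,…,252}.
With 5 cycles on 253 points, sign = (−1)^{253−5} = +1.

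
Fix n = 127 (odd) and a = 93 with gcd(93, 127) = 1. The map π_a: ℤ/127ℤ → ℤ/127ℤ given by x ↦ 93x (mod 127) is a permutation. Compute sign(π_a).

-1

Orbit of 41 under x↦93x: [41, 3, 25, 39, 71, 126, 34]… (length divides ord_127(93)).
Cycle lengths of π_93 on ℤ/127ℤ: [126, 1]; 2 cycles in total.
With 2 cycles on 127 points, sign = (−1)^{127−2} = -1.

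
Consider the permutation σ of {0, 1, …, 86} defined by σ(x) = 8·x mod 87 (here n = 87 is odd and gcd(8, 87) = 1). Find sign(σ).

+1

Trace 77: π^k(77) = [77, 7, 56, 13, 17, 49, 44] for k=0..6.
Cycle lengths of π_8 on ℤ/87ℤ: [28, 28, 28, 2, 1]; 5 cycles in total.
With 5 cycles on 87 points, sign = (−1)^{87−5} = +1.
Via Zolotarev, sign(π_{8}) = (8|87) = +1.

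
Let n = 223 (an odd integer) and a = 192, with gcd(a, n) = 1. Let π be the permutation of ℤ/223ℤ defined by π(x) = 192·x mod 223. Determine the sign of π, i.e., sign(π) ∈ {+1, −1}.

-1

Orbit of 64 under x↦192x: [64, 23, 179, 26, 86, 10, 136]… (length divides ord_223(192)).
2 cycles of lengths [222, 1].
223 − 2 = 221 transpositions; sign(π) = (−1)^221 = -1.
Zolotarev: (192|223) = -1, matching the cycle-count sign.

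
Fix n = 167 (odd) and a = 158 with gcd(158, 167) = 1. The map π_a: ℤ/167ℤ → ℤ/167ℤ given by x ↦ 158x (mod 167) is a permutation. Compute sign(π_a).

-1

Orbit of 24 under x↦158x: [24, 118, 107, 39, 150, 153, 126]… (length divides ord_167(158)).
π_158 has 2 disjoint cycles with lengths [166, 1] on {0,…,166}.
With 2 cycles on 167 points, sign = (−1)^{167−2} = -1.
Via Zolotarev, sign(π_{158}) = (158|167) = -1.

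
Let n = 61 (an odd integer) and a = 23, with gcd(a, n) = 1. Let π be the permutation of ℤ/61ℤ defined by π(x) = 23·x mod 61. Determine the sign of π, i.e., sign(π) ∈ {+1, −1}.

-1

Orbit of 50 under x↦23x: [50, 52, 37, 58, 53, 60, 38]… (length divides ord_61(23)).
The orbit structure of x ↦ 23x mod 61: 4 orbits of sizes [20, 20, 20, 1].
With 4 cycles on 61 points, sign = (−1)^{61−4} = -1.
Check: (23/61) = -1 by Zolotarev.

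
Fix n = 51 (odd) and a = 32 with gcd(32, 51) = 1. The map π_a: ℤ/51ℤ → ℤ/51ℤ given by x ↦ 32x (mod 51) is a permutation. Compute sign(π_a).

-1

Orbit of 13 under x↦32x: [13, 8, 1, 32, 4, 26, 16]… (length divides ord_51(32)).
8 cycles of lengths [8, 8, 8, 8, 8, 8, 2, 1].
8 cycles on 51: each ℓ→(−1)^(ℓ−1), product (−1)^43 = -1.
Check: (32/51) = -1 by Zolotarev.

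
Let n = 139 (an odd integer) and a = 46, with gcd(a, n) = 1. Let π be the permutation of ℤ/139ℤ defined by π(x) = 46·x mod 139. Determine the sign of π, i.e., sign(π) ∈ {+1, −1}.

+1

Orbit of 80 under x↦46x: [80, 66, 117, 100, 13, 42, 125]… (length divides ord_139(46)).
3 cycles of lengths [69, 69, 1].
Σ(ℓ_i−1) = 139−3 = 136; sign = (−1)^136 = +1.
Via Zolotarev, sign(π_{46}) = (46|139) = +1.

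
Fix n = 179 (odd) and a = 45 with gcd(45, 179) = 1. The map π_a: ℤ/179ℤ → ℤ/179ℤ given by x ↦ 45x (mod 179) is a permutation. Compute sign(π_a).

Start at x=52: 52 → 13 → 48 → 12 → 3 → 135 → 168 → … (one orbit).
3 cycles of lengths [89, 89, 1].
sign(π) = (−1)^{n − #cycles} = (−1)^{179−3} = (−1)^176 = +1.

+1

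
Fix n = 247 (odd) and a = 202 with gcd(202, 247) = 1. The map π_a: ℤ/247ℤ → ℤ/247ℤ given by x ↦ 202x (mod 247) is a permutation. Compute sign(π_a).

+1

Trace 77: π^k(77) = [77, 240, 68, 151, 121, 236, 1] for k=0..6.
The orbit structure of x ↦ 202x mod 247: 23 orbits of sizes [12, 12, 12, 12, 12, 12, 12, 12, 12, 12, 12, 12, 12, 12, 12, 12, 12, 12, 12, 6, 6, 6, 1].
Σ(ℓ_i−1) = 247−23 = 224; sign = (−1)^224 = +1.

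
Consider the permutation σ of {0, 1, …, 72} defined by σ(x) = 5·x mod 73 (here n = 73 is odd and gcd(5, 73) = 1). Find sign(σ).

Start at x=51: 51 → 36 → 34 → 24 → 47 → 16 → 7 → … (one orbit).
The orbit structure of x ↦ 5x mod 73: 2 orbits of sizes [72, 1].
Σ(ℓ_i−1) = 73−2 = 71; sign = (−1)^71 = -1.

-1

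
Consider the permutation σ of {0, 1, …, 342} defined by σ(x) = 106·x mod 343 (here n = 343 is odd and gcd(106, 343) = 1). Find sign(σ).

Orbit of 246 under x↦106x: [246, 8, 162, 22, 274, 232, 239]… (length divides ord_343(106)).
π_106 has 19 disjoint cycles with lengths [49, 49, 49, 49, 49, 49, 7, 7, 7, 7, 7, 7, 1, 1, 1, 1, 1, 1, 1] on {0,…,342}.
n − c = 343 − 19 = 324; sign = (−1)^324 = +1.
(106|343)_J = +1 (Zolotarev's lemma cross-check).

+1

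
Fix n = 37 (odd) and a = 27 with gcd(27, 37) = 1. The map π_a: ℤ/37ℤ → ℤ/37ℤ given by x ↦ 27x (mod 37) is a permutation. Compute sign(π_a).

Start at x=11: 11 → 1 → 27 → 26 → 36 → 10 → 11 (one orbit).
π_27 has 7 disjoint cycles with lengths [6, 6, 6, 6, 6, 6, 1] on {0,…,36}.
With 7 cycles on 37 points, sign = (−1)^{37−7} = +1.
Zolotarev: (27|37) = +1, matching the cycle-count sign.

+1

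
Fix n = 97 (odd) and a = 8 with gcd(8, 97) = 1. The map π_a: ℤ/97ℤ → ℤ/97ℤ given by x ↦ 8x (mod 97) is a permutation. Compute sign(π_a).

Orbit of 33 under x↦8x: [33, 70, 75, 18, 47, 85, 1]… (length divides ord_97(8)).
π_8 has 7 disjoint cycles with lengths [16, 16, 16, 16, 16, 16, 1] on {0,…,96}.
7 cycles on 97: each ℓ→(−1)^(ℓ−1), product (−1)^90 = +1.

+1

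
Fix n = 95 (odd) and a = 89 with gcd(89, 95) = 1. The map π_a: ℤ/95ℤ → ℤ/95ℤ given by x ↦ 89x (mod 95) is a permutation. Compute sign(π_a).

Start at x=61: 61 → 14 → 11 → 29 → 16 → 94 → 6 → … (one orbit).
π_89 has 8 disjoint cycles with lengths [18, 18, 18, 18, 18, 2, 2, 1] on {0,…,94}.
n − c = 95 − 8 = 87; sign = (−1)^87 = -1.
(89|95)_J = -1 (Zolotarev's lemma cross-check).

-1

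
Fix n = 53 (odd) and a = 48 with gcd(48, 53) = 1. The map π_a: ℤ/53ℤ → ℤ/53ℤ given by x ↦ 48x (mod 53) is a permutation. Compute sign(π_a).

-1

Orbit of 26 under x↦48x: [26, 29, 14, 36, 32, 52, 5]… (length divides ord_53(48)).
The orbit structure of x ↦ 48x mod 53: 2 orbits of sizes [52, 1].
Σ(ℓ_i−1) = 53−2 = 51; sign = (−1)^51 = -1.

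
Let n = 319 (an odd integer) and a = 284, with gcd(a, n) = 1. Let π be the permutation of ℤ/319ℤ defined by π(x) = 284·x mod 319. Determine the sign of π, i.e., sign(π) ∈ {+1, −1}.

Orbit of 210 under x↦284x: [210, 306, 136, 25, 82, 1, 284]… (length divides ord_319(284)).
Decompose π into cycles: lengths [35, 35, 35, 35, 35, 35, 35, 35, 7, 7, 7, 7, 5, 5, 1] (15 cycles, including the fixed point 0).
Σ(ℓ_i−1) = 319−15 = 304; sign = (−1)^304 = +1.

+1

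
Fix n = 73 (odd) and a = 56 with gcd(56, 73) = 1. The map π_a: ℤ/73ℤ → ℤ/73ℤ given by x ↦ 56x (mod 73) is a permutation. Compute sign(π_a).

-1

Orbit of 1 under x↦56x: [1, 56, 70, 51, 9, 66, 46]… (length divides ord_73(56)).
Cycle type of π: 24×3 + 1; total 4 cycles.
73 − 4 = 69 transpositions; sign(π) = (−1)^69 = -1.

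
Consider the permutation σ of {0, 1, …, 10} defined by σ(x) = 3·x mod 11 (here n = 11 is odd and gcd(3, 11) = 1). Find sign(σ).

+1

Trace 1: π^k(1) = [1, 3, 9, 5, 4] for k=0..4.
Cycle lengths of π_3 on ℤ/11ℤ: [5, 5, 1]; 3 cycles in total.
sign(π) = (−1)^{n − #cycles} = (−1)^{11−3} = (−1)^8 = +1.
Zolotarev: (3|11) = +1, matching the cycle-count sign.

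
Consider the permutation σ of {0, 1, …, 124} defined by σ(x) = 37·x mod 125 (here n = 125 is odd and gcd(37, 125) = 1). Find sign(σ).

Start at x=41: 41 → 17 → 4 → 23 → 101 → 112 → 19 → … (one orbit).
Cycle type of π: 100 + 20 + 4 + 1; total 4 cycles.
With 4 cycles on 125 points, sign = (−1)^{125−4} = -1.
Zolotarev: (37|125) = -1, matching the cycle-count sign.

-1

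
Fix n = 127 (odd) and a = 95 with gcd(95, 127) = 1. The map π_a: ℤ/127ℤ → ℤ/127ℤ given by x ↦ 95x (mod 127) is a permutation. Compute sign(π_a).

-1

Orbit of 126 under x↦95x: [126, 32, 119, 2, 63, 16, 123]… (length divides ord_127(95)).
10 cycles of lengths [14, 14, 14, 14, 14, 14, 14, 14, 14, 1].
127 − 10 = 117 transpositions; sign(π) = (−1)^117 = -1.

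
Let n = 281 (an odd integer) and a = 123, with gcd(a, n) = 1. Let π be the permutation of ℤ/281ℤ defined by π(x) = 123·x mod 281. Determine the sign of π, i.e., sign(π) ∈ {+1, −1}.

Orbit of 111 under x↦123x: [111, 165, 63, 162, 256, 16, 1]… (length divides ord_281(123)).
Cycle lengths of π_123 on ℤ/281ℤ: [35, 35, 35, 35, 35, 35, 35, 35, 1]; 9 cycles in total.
9 cycles on 281: each ℓ→(−1)^(ℓ−1), product (−1)^272 = +1.
Via Zolotarev, sign(π_{123}) = (123|281) = +1.

+1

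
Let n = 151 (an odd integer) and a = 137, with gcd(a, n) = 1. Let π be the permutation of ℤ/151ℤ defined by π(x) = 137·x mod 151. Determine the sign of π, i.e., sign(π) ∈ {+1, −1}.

Trace 40: π^k(40) = [40, 44, 139, 17, 64, 10, 11] for k=0..6.
The orbit structure of x ↦ 137x mod 151: 3 orbits of sizes [75, 75, 1].
n − c = 151 − 3 = 148; sign = (−1)^148 = +1.
Zolotarev: (137|151) = +1, matching the cycle-count sign.

+1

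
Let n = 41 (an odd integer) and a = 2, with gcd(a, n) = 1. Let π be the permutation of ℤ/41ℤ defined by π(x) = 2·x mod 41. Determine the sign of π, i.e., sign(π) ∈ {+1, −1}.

+1

Start at x=25: 25 → 9 → 18 → 36 → 31 → 21 → 1 → … (one orbit).
The orbit structure of x ↦ 2x mod 41: 3 orbits of sizes [20, 20, 1].
3 cycles on 41: each ℓ→(−1)^(ℓ−1), product (−1)^38 = +1.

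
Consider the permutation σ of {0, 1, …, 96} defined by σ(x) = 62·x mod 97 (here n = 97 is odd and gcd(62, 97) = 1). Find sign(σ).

Trace 35: π^k(35) = [35, 36, 1, 62, 61, 96] for k=0..5.
The orbit structure of x ↦ 62x mod 97: 17 orbits of sizes [6, 6, 6, 6, 6, 6, 6, 6, 6, 6, 6, 6, 6, 6, 6, 6, 1].
n − c = 97 − 17 = 80; sign = (−1)^80 = +1.
(62|97)_J = +1 (Zolotarev's lemma cross-check).

+1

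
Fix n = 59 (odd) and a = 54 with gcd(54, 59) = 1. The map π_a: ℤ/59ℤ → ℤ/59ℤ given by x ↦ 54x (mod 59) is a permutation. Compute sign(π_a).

Orbit of 57 under x↦54x: [57, 10, 9, 14, 48, 55, 20]… (length divides ord_59(54)).
Cycle type of π: 58 + 1; total 2 cycles.
Σ(ℓ_i−1) = 59−2 = 57; sign = (−1)^57 = -1.
Via Zolotarev, sign(π_{54}) = (54|59) = -1.

-1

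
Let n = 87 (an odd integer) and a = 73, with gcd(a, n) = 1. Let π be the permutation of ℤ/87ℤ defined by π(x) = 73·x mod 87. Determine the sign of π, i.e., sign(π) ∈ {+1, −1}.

Start at x=22: 22 → 40 → 49 → 10 → 34 → 46 → 52 → … (one orbit).
Decompose π into cycles: lengths [28, 28, 28, 1, 1, 1] (6 cycles, including the fixed point 0).
87 − 6 = 81 transpositions; sign(π) = (−1)^81 = -1.

-1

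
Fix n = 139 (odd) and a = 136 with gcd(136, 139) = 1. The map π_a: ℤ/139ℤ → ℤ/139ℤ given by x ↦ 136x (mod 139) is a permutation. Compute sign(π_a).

+1

Orbit of 11 under x↦136x: [11, 106, 99, 120, 57, 107, 96]… (length divides ord_139(136)).
The orbit structure of x ↦ 136x mod 139: 3 orbits of sizes [69, 69, 1].
sign(π) = (−1)^{n − #cycles} = (−1)^{139−3} = (−1)^136 = +1.
(136|139)_J = +1 (Zolotarev's lemma cross-check).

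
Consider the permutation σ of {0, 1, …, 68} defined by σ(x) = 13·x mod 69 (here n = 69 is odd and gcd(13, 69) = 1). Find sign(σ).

Start at x=4: 4 → 52 → 55 → 25 → 49 → 16 → 1 → … (one orbit).
Decompose π into cycles: lengths [11, 11, 11, 11, 11, 11, 1, 1, 1] (9 cycles, including the fixed point 0).
n − c = 69 − 9 = 60; sign = (−1)^60 = +1.
(13|69)_J = +1 (Zolotarev's lemma cross-check).

+1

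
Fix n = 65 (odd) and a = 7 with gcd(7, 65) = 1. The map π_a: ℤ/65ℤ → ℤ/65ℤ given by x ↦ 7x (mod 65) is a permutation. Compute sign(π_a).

Start at x=58: 58 → 16 → 47 → 4 → 28 → 1 → 7 → … (one orbit).
Cycle type of π: 12×5 + 4 + 1; total 7 cycles.
n − c = 65 − 7 = 58; sign = (−1)^58 = +1.
(7|65)_J = +1 (Zolotarev's lemma cross-check).

+1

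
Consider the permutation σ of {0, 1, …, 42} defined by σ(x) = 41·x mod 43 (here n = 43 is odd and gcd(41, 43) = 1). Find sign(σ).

Trace 41: π^k(41) = [41, 4, 35, 16, 11, 21, 1] for k=0..6.
π_41 has 7 disjoint cycles with lengths [7, 7, 7, 7, 7, 7, 1] on {0,…,42}.
n − c = 43 − 7 = 36; sign = (−1)^36 = +1.
Check: (41/43) = +1 by Zolotarev.

+1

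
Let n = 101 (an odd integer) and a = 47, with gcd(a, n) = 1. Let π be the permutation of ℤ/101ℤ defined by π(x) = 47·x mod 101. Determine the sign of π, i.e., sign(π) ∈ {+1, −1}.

Start at x=1: 1 → 47 → 88 → 96 → 68 → 65 → 25 → … (one orbit).
3 cycles of lengths [50, 50, 1].
101 − 3 = 98 transpositions; sign(π) = (−1)^98 = +1.
Check: (47/101) = +1 by Zolotarev.

+1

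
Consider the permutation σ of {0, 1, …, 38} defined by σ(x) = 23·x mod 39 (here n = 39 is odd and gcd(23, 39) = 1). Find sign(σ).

-1

Orbit of 22 under x↦23x: [22, 38, 16, 17, 1, 23]… (length divides ord_39(23)).
The orbit structure of x ↦ 23x mod 39: 8 orbits of sizes [6, 6, 6, 6, 6, 6, 2, 1].
8 cycles on 39: each ℓ→(−1)^(ℓ−1), product (−1)^31 = -1.
Check: (23/39) = -1 by Zolotarev.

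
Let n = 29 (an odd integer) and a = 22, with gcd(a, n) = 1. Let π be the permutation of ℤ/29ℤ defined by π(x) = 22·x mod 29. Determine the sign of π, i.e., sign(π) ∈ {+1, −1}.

+1

Start at x=20: 20 → 5 → 23 → 13 → 25 → 28 → 7 → … (one orbit).
Cycle type of π: 14×2 + 1; total 3 cycles.
With 3 cycles on 29 points, sign = (−1)^{29−3} = +1.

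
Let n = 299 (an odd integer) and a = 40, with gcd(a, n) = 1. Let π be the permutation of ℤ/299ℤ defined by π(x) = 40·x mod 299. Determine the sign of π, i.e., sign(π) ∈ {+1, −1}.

Start at x=261: 261 → 274 → 196 → 66 → 248 → 53 → 27 → … (one orbit).
π_40 has 26 disjoint cycles with lengths [22, 22, 22, 22, 22, 22, 22, 22, 22, 22, 22, 22, 22, 1, 1, 1, 1, 1, 1, 1, 1, 1, 1, 1, 1, 1] on {0,…,298}.
299 − 26 = 273 transpositions; sign(π) = (−1)^273 = -1.

-1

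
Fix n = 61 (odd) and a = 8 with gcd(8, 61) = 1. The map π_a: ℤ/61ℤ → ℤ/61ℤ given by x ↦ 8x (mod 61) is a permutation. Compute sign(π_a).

Trace 53: π^k(53) = [53, 58, 37, 52, 50, 34, 28] for k=0..6.
Cycle lengths of π_8 on ℤ/61ℤ: [20, 20, 20, 1]; 4 cycles in total.
4 cycles on 61: each ℓ→(−1)^(ℓ−1), product (−1)^57 = -1.
Via Zolotarev, sign(π_{8}) = (8|61) = -1.

-1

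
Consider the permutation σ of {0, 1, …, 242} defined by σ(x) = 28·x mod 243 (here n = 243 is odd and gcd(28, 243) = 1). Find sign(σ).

Start at x=190: 190 → 217 → 1 → 28 → 55 → 82 → 109 → … (one orbit).
63 cycles of lengths [9, 9, 9, 9, 9, 9, 9, 9, 9, 9, 9, 9, 9, 9, 9, 9, 9, 9, 3, 3, 3, 3, 3, 3, 3, 3, 3, 3, 3, 3, 3, 3, 3, 3, 3, 3, 1, 1, 1, 1, 1, 1, 1, 1, 1, 1, 1, 1, 1, 1, 1, 1, 1, 1, 1, 1, 1, 1, 1, 1, 1, 1, 1].
Σ(ℓ_i−1) = 243−63 = 180; sign = (−1)^180 = +1.
Zolotarev: (28|243) = +1, matching the cycle-count sign.

+1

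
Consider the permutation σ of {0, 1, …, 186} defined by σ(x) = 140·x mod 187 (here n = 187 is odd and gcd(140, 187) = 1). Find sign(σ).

Trace 30: π^k(30) = [30, 86, 72, 169, 98, 69, 123] for k=0..6.
The orbit structure of x ↦ 140x mod 187: 14 orbits of sizes [20, 20, 20, 20, 20, 20, 20, 20, 10, 4, 4, 4, 4, 1].
187 − 14 = 173 transpositions; sign(π) = (−1)^173 = -1.
(140|187)_J = -1 (Zolotarev's lemma cross-check).

-1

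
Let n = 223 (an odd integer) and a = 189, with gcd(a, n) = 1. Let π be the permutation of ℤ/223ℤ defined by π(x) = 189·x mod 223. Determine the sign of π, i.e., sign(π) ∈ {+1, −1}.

-1

Start at x=206: 206 → 132 → 195 → 60 → 190 → 7 → 208 → … (one orbit).
π_189 has 4 disjoint cycles with lengths [74, 74, 74, 1] on {0,…,222}.
Σ(ℓ_i−1) = 223−4 = 219; sign = (−1)^219 = -1.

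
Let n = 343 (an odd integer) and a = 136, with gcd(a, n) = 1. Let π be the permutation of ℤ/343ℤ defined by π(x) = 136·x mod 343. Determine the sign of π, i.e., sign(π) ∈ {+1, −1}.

-1

Trace 61: π^k(61) = [61, 64, 129, 51, 76, 46, 82] for k=0..6.
Cycle lengths of π_136 on ℤ/343ℤ: [294, 42, 6, 1]; 4 cycles in total.
sign(π) = (−1)^{n − #cycles} = (−1)^{343−4} = (−1)^339 = -1.
The Jacobi symbol (136|343) = -1 (Zolotarev) agrees.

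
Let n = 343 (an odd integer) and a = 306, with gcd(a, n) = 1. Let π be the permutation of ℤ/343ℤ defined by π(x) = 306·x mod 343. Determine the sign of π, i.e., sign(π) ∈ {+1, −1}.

-1

Trace 236: π^k(236) = [236, 186, 321, 128, 66, 302, 145] for k=0..6.
The orbit structure of x ↦ 306x mod 343: 4 orbits of sizes [294, 42, 6, 1].
Σ(ℓ_i−1) = 343−4 = 339; sign = (−1)^339 = -1.
(306|343)_J = -1 (Zolotarev's lemma cross-check).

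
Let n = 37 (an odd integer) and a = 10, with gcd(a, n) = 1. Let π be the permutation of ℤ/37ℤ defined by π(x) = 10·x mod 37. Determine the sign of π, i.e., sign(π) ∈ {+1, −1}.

+1

Trace 26: π^k(26) = [26, 1, 10] for k=0..2.
13 cycles of lengths [3, 3, 3, 3, 3, 3, 3, 3, 3, 3, 3, 3, 1].
Σ(ℓ_i−1) = 37−13 = 24; sign = (−1)^24 = +1.
The Jacobi symbol (10|37) = +1 (Zolotarev) agrees.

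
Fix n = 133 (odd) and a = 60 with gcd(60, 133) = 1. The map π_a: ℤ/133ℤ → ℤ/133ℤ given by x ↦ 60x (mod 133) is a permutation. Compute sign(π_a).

-1

Trace 50: π^k(50) = [50, 74, 51, 1, 60, 9, 8] for k=0..6.
Cycle lengths of π_60 on ℤ/133ℤ: [18, 18, 18, 18, 18, 18, 18, 3, 3, 1]; 10 cycles in total.
With 10 cycles on 133 points, sign = (−1)^{133−10} = -1.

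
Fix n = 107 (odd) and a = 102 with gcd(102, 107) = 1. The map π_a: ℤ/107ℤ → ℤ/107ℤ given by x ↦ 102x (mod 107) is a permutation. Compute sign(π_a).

Orbit of 16 under x↦102x: [16, 27, 79, 33, 49, 76, 48]… (length divides ord_107(102)).
Cycle lengths of π_102 on ℤ/107ℤ: [53, 53, 1]; 3 cycles in total.
3 cycles on 107: each ℓ→(−1)^(ℓ−1), product (−1)^104 = +1.

+1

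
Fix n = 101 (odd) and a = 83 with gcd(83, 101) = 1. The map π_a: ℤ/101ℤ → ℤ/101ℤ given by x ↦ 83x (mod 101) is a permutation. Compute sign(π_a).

-1

Trace 1: π^k(1) = [1, 83, 21, 26, 37, 41, 70] for k=0..6.
π_83 has 2 disjoint cycles with lengths [100, 1] on {0,…,100}.
Σ(ℓ_i−1) = 101−2 = 99; sign = (−1)^99 = -1.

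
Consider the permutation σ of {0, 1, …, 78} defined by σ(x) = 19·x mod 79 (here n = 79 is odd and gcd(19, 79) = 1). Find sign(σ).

+1

Start at x=21: 21 → 4 → 76 → 22 → 23 → 42 → 8 → … (one orbit).
The orbit structure of x ↦ 19x mod 79: 3 orbits of sizes [39, 39, 1].
n − c = 79 − 3 = 76; sign = (−1)^76 = +1.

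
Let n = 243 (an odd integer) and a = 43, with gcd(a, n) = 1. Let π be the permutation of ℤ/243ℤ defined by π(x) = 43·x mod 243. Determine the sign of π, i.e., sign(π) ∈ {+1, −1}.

+1

Trace 139: π^k(139) = [139, 145, 160, 76, 109, 70, 94] for k=0..6.
Cycle lengths of π_43 on ℤ/243ℤ: [81, 81, 27, 27, 9, 9, 3, 3, 1, 1, 1]; 11 cycles in total.
n − c = 243 − 11 = 232; sign = (−1)^232 = +1.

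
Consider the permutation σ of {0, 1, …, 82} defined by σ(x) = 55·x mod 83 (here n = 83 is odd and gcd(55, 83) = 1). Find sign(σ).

-1

Orbit of 31 under x↦55x: [31, 45, 68, 5, 26, 19, 49]… (length divides ord_83(55)).
π_55 has 2 disjoint cycles with lengths [82, 1] on {0,…,82}.
With 2 cycles on 83 points, sign = (−1)^{83−2} = -1.
The Jacobi symbol (55|83) = -1 (Zolotarev) agrees.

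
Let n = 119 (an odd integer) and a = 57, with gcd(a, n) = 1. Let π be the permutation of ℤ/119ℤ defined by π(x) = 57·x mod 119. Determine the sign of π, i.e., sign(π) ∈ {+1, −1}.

-1

Orbit of 50 under x↦57x: [50, 113, 15, 22, 64, 78, 43]… (length divides ord_119(57)).
14 cycles of lengths [16, 16, 16, 16, 16, 16, 16, 1, 1, 1, 1, 1, 1, 1].
Σ(ℓ_i−1) = 119−14 = 105; sign = (−1)^105 = -1.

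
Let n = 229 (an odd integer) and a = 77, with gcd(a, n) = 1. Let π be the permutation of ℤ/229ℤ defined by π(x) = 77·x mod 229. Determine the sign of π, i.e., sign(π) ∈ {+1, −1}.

-1

Orbit of 1 under x↦77x: [1, 77, 204, 136, 167, 35, 176]… (length divides ord_229(77)).
Cycle type of π: 228 + 1; total 2 cycles.
229 − 2 = 227 transpositions; sign(π) = (−1)^227 = -1.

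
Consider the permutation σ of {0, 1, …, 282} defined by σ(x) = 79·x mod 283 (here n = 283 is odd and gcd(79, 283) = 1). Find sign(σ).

-1

Orbit of 156 under x↦79x: [156, 155, 76, 61, 8, 66, 120]… (length divides ord_283(79)).
π_79 has 4 disjoint cycles with lengths [94, 94, 94, 1] on {0,…,282}.
With 4 cycles on 283 points, sign = (−1)^{283−4} = -1.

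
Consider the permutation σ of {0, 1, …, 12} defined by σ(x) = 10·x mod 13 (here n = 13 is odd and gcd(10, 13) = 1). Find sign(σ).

Start at x=3: 3 → 4 → 1 → 10 → 9 → 12 → 3 (one orbit).
Cycle type of π: 6×2 + 1; total 3 cycles.
3 cycles on 13: each ℓ→(−1)^(ℓ−1), product (−1)^10 = +1.

+1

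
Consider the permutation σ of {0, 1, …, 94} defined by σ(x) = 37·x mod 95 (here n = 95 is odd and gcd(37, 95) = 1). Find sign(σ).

+1

Trace 18: π^k(18) = [18, 1, 37, 39] for k=0..3.
Cycle type of π: 4×19 + 2×9 + 1; total 29 cycles.
Σ(ℓ_i−1) = 95−29 = 66; sign = (−1)^66 = +1.
Via Zolotarev, sign(π_{37}) = (37|95) = +1.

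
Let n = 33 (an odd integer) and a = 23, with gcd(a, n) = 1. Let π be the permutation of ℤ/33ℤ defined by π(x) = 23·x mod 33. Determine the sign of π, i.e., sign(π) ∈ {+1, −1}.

-1

Trace 1: π^k(1) = [1, 23] for k=0..1.
Cycle lengths of π_23 on ℤ/33ℤ: [2, 2, 2, 2, 2, 2, 2, 2, 2, 2, 2, 1, 1, 1, 1, 1, 1, 1, 1, 1, 1, 1]; 22 cycles in total.
22 cycles on 33: each ℓ→(−1)^(ℓ−1), product (−1)^11 = -1.
Check: (23/33) = -1 by Zolotarev.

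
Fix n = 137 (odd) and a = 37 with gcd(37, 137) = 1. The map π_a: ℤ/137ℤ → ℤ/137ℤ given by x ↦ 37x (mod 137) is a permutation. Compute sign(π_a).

+1

Orbit of 37 under x↦37x: [37, 136, 100, 1]… (length divides ord_137(37)).
Decompose π into cycles: lengths [4, 4, 4, 4, 4, 4, 4, 4, 4, 4, 4, 4, 4, 4, 4, 4, 4, 4, 4, 4, 4, 4, 4, 4, 4, 4, 4, 4, 4, 4, 4, 4, 4, 4, 1] (35 cycles, including the fixed point 0).
137 − 35 = 102 transpositions; sign(π) = (−1)^102 = +1.
Via Zolotarev, sign(π_{37}) = (37|137) = +1.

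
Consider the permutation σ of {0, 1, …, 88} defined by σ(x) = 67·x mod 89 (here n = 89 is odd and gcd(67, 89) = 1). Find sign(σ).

+1

Trace 39: π^k(39) = [39, 32, 8, 2, 45, 78, 64] for k=0..6.
The orbit structure of x ↦ 67x mod 89: 9 orbits of sizes [11, 11, 11, 11, 11, 11, 11, 11, 1].
sign(π) = (−1)^{n − #cycles} = (−1)^{89−9} = (−1)^80 = +1.
Zolotarev: (67|89) = +1, matching the cycle-count sign.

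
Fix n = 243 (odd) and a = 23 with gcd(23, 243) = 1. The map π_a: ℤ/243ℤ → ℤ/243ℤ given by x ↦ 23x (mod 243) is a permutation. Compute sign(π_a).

Orbit of 110 under x↦23x: [110, 100, 113, 169, 242, 220, 200]… (length divides ord_243(23)).
Cycle lengths of π_23 on ℤ/243ℤ: [162, 54, 18, 6, 2, 1]; 6 cycles in total.
With 6 cycles on 243 points, sign = (−1)^{243−6} = -1.
Via Zolotarev, sign(π_{23}) = (23|243) = -1.

-1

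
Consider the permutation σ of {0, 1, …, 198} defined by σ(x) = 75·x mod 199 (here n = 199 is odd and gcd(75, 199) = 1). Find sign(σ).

Orbit of 24 under x↦75x: [24, 9, 78, 79, 154, 8, 3]… (length divides ord_199(75)).
π_75 has 2 disjoint cycles with lengths [198, 1] on {0,…,198}.
2 cycles on 199: each ℓ→(−1)^(ℓ−1), product (−1)^197 = -1.

-1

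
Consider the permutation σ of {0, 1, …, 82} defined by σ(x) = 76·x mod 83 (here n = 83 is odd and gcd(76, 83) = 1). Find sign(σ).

-1

Start at x=62: 62 → 64 → 50 → 65 → 43 → 31 → 32 → … (one orbit).
π_76 has 2 disjoint cycles with lengths [82, 1] on {0,…,82}.
With 2 cycles on 83 points, sign = (−1)^{83−2} = -1.
Zolotarev: (76|83) = -1, matching the cycle-count sign.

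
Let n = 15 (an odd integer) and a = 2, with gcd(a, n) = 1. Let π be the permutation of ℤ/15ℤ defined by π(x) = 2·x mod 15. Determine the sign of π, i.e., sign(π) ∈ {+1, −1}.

+1

Orbit of 4 under x↦2x: [4, 8, 1, 2]… (length divides ord_15(2)).
π_2 has 5 disjoint cycles with lengths [4, 4, 4, 2, 1] on {0,…,14}.
15 − 5 = 10 transpositions; sign(π) = (−1)^10 = +1.
Zolotarev: (2|15) = +1, matching the cycle-count sign.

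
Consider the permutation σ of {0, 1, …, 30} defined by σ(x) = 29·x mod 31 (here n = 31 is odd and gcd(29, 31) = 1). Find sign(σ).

Trace 1: π^k(1) = [1, 29, 4, 23, 16, 30, 2] for k=0..6.
Cycle type of π: 10×3 + 1; total 4 cycles.
31 − 4 = 27 transpositions; sign(π) = (−1)^27 = -1.
(29|31)_J = -1 (Zolotarev's lemma cross-check).

-1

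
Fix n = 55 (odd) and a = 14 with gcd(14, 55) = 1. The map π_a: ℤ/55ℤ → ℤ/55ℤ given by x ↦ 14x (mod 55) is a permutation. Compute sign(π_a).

Orbit of 4 under x↦14x: [4, 1, 14, 31, 49, 26, 34]… (length divides ord_55(14)).
π_14 has 9 disjoint cycles with lengths [10, 10, 10, 10, 5, 5, 2, 2, 1] on {0,…,54}.
sign(π) = (−1)^{n − #cycles} = (−1)^{55−9} = (−1)^46 = +1.
Zolotarev: (14|55) = +1, matching the cycle-count sign.

+1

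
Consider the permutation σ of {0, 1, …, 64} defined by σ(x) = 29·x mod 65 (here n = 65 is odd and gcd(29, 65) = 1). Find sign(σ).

Trace 1: π^k(1) = [1, 29, 61, 14, 16, 9] for k=0..5.
Cycle type of π: 6×8 + 3×4 + 2×2 + 1; total 15 cycles.
65 − 15 = 50 transpositions; sign(π) = (−1)^50 = +1.
(29|65)_J = +1 (Zolotarev's lemma cross-check).

+1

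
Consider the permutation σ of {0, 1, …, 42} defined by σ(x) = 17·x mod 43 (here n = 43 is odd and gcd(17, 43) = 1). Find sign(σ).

Trace 31: π^k(31) = [31, 11, 15, 40, 35, 36, 10] for k=0..6.
π_17 has 3 disjoint cycles with lengths [21, 21, 1] on {0,…,42}.
n − c = 43 − 3 = 40; sign = (−1)^40 = +1.

+1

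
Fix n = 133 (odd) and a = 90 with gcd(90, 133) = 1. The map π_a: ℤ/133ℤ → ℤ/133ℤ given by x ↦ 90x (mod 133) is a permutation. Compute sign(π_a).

+1

Start at x=120: 120 → 27 → 36 → 48 → 64 → 41 → 99 → … (one orbit).
π_90 has 11 disjoint cycles with lengths [18, 18, 18, 18, 18, 18, 18, 2, 2, 2, 1] on {0,…,132}.
Σ(ℓ_i−1) = 133−11 = 122; sign = (−1)^122 = +1.
The Jacobi symbol (90|133) = +1 (Zolotarev) agrees.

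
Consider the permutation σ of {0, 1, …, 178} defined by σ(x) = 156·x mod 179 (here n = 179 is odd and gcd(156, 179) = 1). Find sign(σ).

+1

Orbit of 107 under x↦156x: [107, 45, 39, 177, 46, 16, 169]… (length divides ord_179(156)).
π_156 has 3 disjoint cycles with lengths [89, 89, 1] on {0,…,178}.
Σ(ℓ_i−1) = 179−3 = 176; sign = (−1)^176 = +1.
(156|179)_J = +1 (Zolotarev's lemma cross-check).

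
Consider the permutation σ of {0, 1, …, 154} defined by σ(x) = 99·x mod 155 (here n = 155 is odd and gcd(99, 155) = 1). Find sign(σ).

-1

Trace 99: π^k(99) = [99, 36, 154, 56, 119, 1] for k=0..5.
Cycle lengths of π_99 on ℤ/155ℤ: [6, 6, 6, 6, 6, 6, 6, 6, 6, 6, 6, 6, 6, 6, 6, 6, 6, 6, 6, 6, 6, 6, 6, 6, 6, 2, 2, 1]; 28 cycles in total.
n − c = 155 − 28 = 127; sign = (−1)^127 = -1.
Zolotarev: (99|155) = -1, matching the cycle-count sign.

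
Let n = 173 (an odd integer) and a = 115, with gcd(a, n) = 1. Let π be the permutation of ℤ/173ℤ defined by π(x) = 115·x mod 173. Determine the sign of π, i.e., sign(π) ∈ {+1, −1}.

-1

Start at x=43: 43 → 101 → 24 → 165 → 118 → 76 → 90 → … (one orbit).
2 cycles of lengths [172, 1].
n − c = 173 − 2 = 171; sign = (−1)^171 = -1.
(115|173)_J = -1 (Zolotarev's lemma cross-check).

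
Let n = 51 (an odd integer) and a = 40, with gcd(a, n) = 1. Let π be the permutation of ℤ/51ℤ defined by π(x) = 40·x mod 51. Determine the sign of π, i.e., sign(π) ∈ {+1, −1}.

-1

Orbit of 10 under x↦40x: [10, 43, 37, 1, 40, 19, 46]… (length divides ord_51(40)).
The orbit structure of x ↦ 40x mod 51: 6 orbits of sizes [16, 16, 16, 1, 1, 1].
sign(π) = (−1)^{n − #cycles} = (−1)^{51−6} = (−1)^45 = -1.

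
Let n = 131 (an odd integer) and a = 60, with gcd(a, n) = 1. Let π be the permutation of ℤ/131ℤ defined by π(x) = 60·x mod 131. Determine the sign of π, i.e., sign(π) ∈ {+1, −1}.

+1

Orbit of 63 under x↦60x: [63, 112, 39, 113, 99, 45, 80]… (length divides ord_131(60)).
Cycle type of π: 13×10 + 1; total 11 cycles.
sign(π) = (−1)^{n − #cycles} = (−1)^{131−11} = (−1)^120 = +1.
Zolotarev: (60|131) = +1, matching the cycle-count sign.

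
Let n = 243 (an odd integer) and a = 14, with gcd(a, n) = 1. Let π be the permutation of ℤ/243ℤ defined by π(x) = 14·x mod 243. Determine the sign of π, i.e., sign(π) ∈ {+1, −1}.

-1

Orbit of 13 under x↦14x: [13, 182, 118, 194, 43, 116, 166]… (length divides ord_243(14)).
6 cycles of lengths [162, 54, 18, 6, 2, 1].
n − c = 243 − 6 = 237; sign = (−1)^237 = -1.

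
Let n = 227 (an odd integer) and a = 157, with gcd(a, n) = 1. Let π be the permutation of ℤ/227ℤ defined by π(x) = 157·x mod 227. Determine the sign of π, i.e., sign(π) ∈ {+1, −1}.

Trace 78: π^k(78) = [78, 215, 159, 220, 36, 204, 21] for k=0..6.
Cycle lengths of π_157 on ℤ/227ℤ: [226, 1]; 2 cycles in total.
2 cycles on 227: each ℓ→(−1)^(ℓ−1), product (−1)^225 = -1.
Zolotarev: (157|227) = -1, matching the cycle-count sign.

-1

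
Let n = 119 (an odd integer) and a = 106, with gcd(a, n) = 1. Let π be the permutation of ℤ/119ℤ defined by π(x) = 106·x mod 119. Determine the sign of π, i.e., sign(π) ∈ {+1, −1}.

+1

Orbit of 1 under x↦106x: [1, 106, 50, 64]… (length divides ord_119(106)).
35 cycles of lengths [4, 4, 4, 4, 4, 4, 4, 4, 4, 4, 4, 4, 4, 4, 4, 4, 4, 4, 4, 4, 4, 4, 4, 4, 4, 4, 4, 4, 1, 1, 1, 1, 1, 1, 1].
With 35 cycles on 119 points, sign = (−1)^{119−35} = +1.
Check: (106/119) = +1 by Zolotarev.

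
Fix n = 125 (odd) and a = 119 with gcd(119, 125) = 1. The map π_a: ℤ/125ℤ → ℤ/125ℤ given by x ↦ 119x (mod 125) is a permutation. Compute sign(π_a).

+1

Orbit of 31 under x↦119x: [31, 64, 116, 54, 51, 69, 86]… (length divides ord_125(119)).
Decompose π into cycles: lengths [50, 50, 10, 10, 2, 2, 1] (7 cycles, including the fixed point 0).
sign(π) = (−1)^{n − #cycles} = (−1)^{125−7} = (−1)^118 = +1.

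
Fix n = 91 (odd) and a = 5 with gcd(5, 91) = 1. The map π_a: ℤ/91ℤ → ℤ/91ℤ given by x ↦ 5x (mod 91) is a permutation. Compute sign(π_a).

+1

Trace 79: π^k(79) = [79, 31, 64, 47, 53, 83, 51] for k=0..6.
π_5 has 11 disjoint cycles with lengths [12, 12, 12, 12, 12, 12, 6, 4, 4, 4, 1] on {0,…,90}.
n − c = 91 − 11 = 80; sign = (−1)^80 = +1.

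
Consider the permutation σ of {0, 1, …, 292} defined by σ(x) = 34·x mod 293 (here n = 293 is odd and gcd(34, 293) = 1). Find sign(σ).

-1

Trace 219: π^k(219) = [219, 121, 12, 115, 101, 211, 142] for k=0..6.
Cycle lengths of π_34 on ℤ/293ℤ: [292, 1]; 2 cycles in total.
n − c = 293 − 2 = 291; sign = (−1)^291 = -1.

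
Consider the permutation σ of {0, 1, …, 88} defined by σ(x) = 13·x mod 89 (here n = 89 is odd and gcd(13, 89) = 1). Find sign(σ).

Orbit of 26 under x↦13x: [26, 71, 33, 73, 59, 55, 3]… (length divides ord_89(13)).
Cycle lengths of π_13 on ℤ/89ℤ: [88, 1]; 2 cycles in total.
With 2 cycles on 89 points, sign = (−1)^{89−2} = -1.
Via Zolotarev, sign(π_{13}) = (13|89) = -1.

-1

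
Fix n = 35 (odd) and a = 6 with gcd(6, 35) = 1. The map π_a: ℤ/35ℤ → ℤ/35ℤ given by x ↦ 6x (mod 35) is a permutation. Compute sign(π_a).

-1

Trace 6: π^k(6) = [6, 1] for k=0..1.
The orbit structure of x ↦ 6x mod 35: 20 orbits of sizes [2, 2, 2, 2, 2, 2, 2, 2, 2, 2, 2, 2, 2, 2, 2, 1, 1, 1, 1, 1].
n − c = 35 − 20 = 15; sign = (−1)^15 = -1.
Check: (6/35) = -1 by Zolotarev.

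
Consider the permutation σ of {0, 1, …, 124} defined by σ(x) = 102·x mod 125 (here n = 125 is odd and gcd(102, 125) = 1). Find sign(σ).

Orbit of 87 under x↦102x: [87, 124, 23, 96, 42, 34, 93]… (length divides ord_125(102)).
The orbit structure of x ↦ 102x mod 125: 4 orbits of sizes [100, 20, 4, 1].
Σ(ℓ_i−1) = 125−4 = 121; sign = (−1)^121 = -1.

-1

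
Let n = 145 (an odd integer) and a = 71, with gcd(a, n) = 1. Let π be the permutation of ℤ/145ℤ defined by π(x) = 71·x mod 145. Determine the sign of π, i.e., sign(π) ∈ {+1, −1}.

Start at x=96: 96 → 1 → 71 → 111 → 51 → 141 → 6 → … (one orbit).
Decompose π into cycles: lengths [14, 14, 14, 14, 14, 14, 14, 14, 14, 14, 1, 1, 1, 1, 1] (15 cycles, including the fixed point 0).
n − c = 145 − 15 = 130; sign = (−1)^130 = +1.
Via Zolotarev, sign(π_{71}) = (71|145) = +1.

+1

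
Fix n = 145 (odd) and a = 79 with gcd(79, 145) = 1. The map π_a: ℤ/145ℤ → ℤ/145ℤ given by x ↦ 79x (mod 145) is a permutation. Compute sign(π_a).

Trace 121: π^k(121) = [121, 134, 1, 79, 6, 39, 36] for k=0..6.
Cycle lengths of π_79 on ℤ/145ℤ: [28, 28, 28, 28, 28, 2, 2, 1]; 8 cycles in total.
8 cycles on 145: each ℓ→(−1)^(ℓ−1), product (−1)^137 = -1.

-1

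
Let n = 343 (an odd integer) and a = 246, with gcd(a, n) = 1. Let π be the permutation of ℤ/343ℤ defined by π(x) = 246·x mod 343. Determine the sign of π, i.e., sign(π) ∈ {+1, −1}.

Start at x=148: 148 → 50 → 295 → 197 → 99 → 1 → 246 → 148 (one orbit).
Cycle type of π: 7×42 + 1×49; total 91 cycles.
91 cycles on 343: each ℓ→(−1)^(ℓ−1), product (−1)^252 = +1.
Check: (246/343) = +1 by Zolotarev.

+1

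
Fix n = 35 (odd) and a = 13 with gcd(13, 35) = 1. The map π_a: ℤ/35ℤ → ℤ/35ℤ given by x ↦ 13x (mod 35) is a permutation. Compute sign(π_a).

+1

Start at x=1: 1 → 13 → 29 → 27 → 1 (one orbit).
11 cycles of lengths [4, 4, 4, 4, 4, 4, 4, 2, 2, 2, 1].
Σ(ℓ_i−1) = 35−11 = 24; sign = (−1)^24 = +1.
(13|35)_J = +1 (Zolotarev's lemma cross-check).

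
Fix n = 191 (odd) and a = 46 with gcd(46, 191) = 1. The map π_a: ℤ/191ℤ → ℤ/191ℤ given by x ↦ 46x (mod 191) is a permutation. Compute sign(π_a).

Start at x=79: 79 → 5 → 39 → 75 → 12 → 170 → 180 → … (one orbit).
Cycle type of π: 95×2 + 1; total 3 cycles.
3 cycles on 191: each ℓ→(−1)^(ℓ−1), product (−1)^188 = +1.
The Jacobi symbol (46|191) = +1 (Zolotarev) agrees.

+1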